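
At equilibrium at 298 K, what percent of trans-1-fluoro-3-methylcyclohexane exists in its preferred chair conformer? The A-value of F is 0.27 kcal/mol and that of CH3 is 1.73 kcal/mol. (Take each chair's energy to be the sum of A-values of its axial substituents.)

C1 and C3 have the same parity, so for the trans isomer the two substituents are one axial and one equatorial in each chair.
Chair I (fluoro axial, methyl equatorial): E = 0.27 kcal/mol; chair II (fluoro equatorial, methyl axial): E = 1.73 kcal/mol.
ΔG = 1.46 kcal/mol between the two chairs.
K = exp(ΔG/RT) with R = 1.987×10⁻³ kcal mol⁻¹ K⁻¹ and T = 298 K gives K ≈ 11.8.
Fraction in the lower-energy chair = K/(K+1) = 92.2%.

92.2%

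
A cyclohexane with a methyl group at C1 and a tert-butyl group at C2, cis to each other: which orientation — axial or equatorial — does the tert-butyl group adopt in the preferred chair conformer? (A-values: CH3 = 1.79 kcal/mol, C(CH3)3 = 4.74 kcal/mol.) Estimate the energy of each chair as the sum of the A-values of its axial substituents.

equatorial

C1 and C2 have opposite parity, so for the cis isomer the two substituents are one axial and one equatorial in each chair.
Chair I (methyl axial, tert-butyl equatorial): E = 1.79 kcal/mol.
Chair II (methyl equatorial, tert-butyl axial): E = 4.74 kcal/mol.
Chair I is the more stable (lower-energy) conformer, and in that chair the tert-butyl group is equatorial.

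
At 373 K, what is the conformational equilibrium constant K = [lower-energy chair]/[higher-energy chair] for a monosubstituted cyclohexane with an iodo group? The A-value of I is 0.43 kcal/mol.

One chair has the iodo group axial (E = 0.43 kcal/mol) and the other has it equatorial (E = 0).
ΔG = 0.43 kcal/mol between the two chairs.
K = exp(ΔG/RT) with R = 1.987×10⁻³ kcal mol⁻¹ K⁻¹ and T = 373 K gives K ≈ 1.79.

K ≈ 1.79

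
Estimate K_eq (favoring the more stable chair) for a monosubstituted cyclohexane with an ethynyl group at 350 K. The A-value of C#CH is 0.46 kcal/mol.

K ≈ 1.94

One chair has the ethynyl group axial (E = 0.46 kcal/mol) and the other has it equatorial (E = 0).
ΔG = 0.46 kcal/mol between the two chairs.
K = exp(ΔG/RT) with R = 1.987×10⁻³ kcal mol⁻¹ K⁻¹ and T = 350 K gives K ≈ 1.94.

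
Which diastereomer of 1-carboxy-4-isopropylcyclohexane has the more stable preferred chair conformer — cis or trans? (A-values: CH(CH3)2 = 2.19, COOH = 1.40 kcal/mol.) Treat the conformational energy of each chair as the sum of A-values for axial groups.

trans

At 1,4 positions (parity opposite): cis → (a,e or e,a); trans → (e,e or a,a).
Best chair for cis: E = 1.40 kcal/mol; best chair for trans: E = 0.00 kcal/mol.
The trans isomer is lower by 1.40 kcal/mol.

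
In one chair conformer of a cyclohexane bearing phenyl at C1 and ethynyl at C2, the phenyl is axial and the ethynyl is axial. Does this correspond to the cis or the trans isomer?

trans

C1 and C2 have opposite parity, so their axial bonds point in opposite directions.
With opposite-parity carbons, two substituents on the same face are one axial and one equatorial; opposite faces give both axial or both equatorial.
Here the groups are axial/axial → opposite face → trans.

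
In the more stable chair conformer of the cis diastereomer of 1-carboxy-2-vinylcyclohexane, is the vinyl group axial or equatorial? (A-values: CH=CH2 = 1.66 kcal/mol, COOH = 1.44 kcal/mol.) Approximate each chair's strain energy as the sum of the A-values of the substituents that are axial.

C1 and C2 have opposite parity, so for the cis isomer the two substituents are one axial and one equatorial in each chair.
Chair I (vinyl axial, carboxyl equatorial): E = 1.66 kcal/mol.
Chair II (vinyl equatorial, carboxyl axial): E = 1.44 kcal/mol.
Chair II is the more stable (lower-energy) conformer, and in that chair the vinyl group is equatorial.

equatorial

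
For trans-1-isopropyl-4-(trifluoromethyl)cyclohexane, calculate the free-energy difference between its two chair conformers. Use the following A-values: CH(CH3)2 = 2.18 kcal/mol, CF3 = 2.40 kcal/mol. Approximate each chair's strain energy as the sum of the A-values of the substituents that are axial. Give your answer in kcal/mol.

C1 and C4 have opposite parity, so for the trans isomer the two substituents are e,e in one chair and a,a in the other.
Chair I (isopropyl axial, trifluoromethyl axial): E = 4.58 kcal/mol.
Chair II (isopropyl equatorial, trifluoromethyl equatorial): E = 0.00 kcal/mol.
ΔE = 4.58 − 0.00 = 4.58 kcal/mol; chair II is more stable.

4.58 kcal/mol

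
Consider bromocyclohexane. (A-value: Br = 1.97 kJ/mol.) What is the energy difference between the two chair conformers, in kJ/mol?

1.97 kJ/mol

A monosubstituted cyclohexane has one chair with the bromo group axial (E = A = 1.97 kJ/mol) and one with it equatorial (E = 0).
ΔE = 1.97 − 0 = 1.97 kJ/mol.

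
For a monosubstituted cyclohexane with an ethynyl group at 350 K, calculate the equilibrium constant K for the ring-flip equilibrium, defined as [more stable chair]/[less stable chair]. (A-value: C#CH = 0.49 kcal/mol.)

One chair has the ethynyl group axial (E = 0.49 kcal/mol) and the other has it equatorial (E = 0).
ΔG = 0.49 kcal/mol between the two chairs.
K = exp(ΔG/RT) with R = 1.987×10⁻³ kcal mol⁻¹ K⁻¹ and T = 350 K gives K ≈ 2.02.

K ≈ 2.02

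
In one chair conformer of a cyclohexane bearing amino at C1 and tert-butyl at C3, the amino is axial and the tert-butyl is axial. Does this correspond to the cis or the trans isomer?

C1 and C3 have the same parity, so their axial bonds point in the same direction.
With same-parity carbons, two substituents on the same face are both axial or both equatorial; opposite faces give one of each.
Here the groups are axial/axial → same face → cis.

cis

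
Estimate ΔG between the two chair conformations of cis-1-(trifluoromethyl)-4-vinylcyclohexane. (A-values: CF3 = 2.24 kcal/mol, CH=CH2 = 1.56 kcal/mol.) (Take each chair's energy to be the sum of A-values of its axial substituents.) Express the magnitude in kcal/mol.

C1 and C4 have opposite parity, so for the cis isomer the two substituents are one axial and one equatorial in each chair.
Chair I (trifluoromethyl axial, vinyl equatorial): E = 2.24 kcal/mol.
Chair II (trifluoromethyl equatorial, vinyl axial): E = 1.56 kcal/mol.
ΔE = 2.24 − 1.56 = 0.68 kcal/mol; chair II is more stable.

0.68 kcal/mol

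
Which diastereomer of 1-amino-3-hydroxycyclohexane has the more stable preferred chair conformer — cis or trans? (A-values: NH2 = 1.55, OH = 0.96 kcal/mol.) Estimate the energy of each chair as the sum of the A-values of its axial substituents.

cis

At 1,3 positions (parity same): cis → (e,e or a,a); trans → (a,e or e,a).
Best chair for cis: E = 0.00 kcal/mol; best chair for trans: E = 0.96 kcal/mol.
The cis isomer is lower by 0.96 kcal/mol.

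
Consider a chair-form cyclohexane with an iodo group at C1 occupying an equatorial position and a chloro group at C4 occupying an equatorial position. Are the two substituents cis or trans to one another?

trans

C1 and C4 have opposite parity, so their axial bonds point in opposite directions.
With opposite-parity carbons, two substituents on the same face are one axial and one equatorial; opposite faces give both axial or both equatorial.
Here the groups are equatorial/equatorial → opposite face → trans.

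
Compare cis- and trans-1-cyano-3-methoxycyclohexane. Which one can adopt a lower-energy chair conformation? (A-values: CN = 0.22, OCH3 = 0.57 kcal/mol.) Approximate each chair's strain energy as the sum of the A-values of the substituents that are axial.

At 1,3 positions (parity same): cis → (e,e or a,a); trans → (a,e or e,a).
Best chair for cis: E = 0.00 kcal/mol; best chair for trans: E = 0.22 kcal/mol.
The cis isomer is lower by 0.22 kcal/mol.

cis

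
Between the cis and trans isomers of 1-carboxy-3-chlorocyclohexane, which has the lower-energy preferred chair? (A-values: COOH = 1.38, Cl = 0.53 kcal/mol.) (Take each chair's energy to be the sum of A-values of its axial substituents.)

At 1,3 positions (parity same): cis → (e,e or a,a); trans → (a,e or e,a).
Best chair for cis: E = 0.00 kcal/mol; best chair for trans: E = 0.53 kcal/mol.
The cis isomer is lower by 0.53 kcal/mol.

cis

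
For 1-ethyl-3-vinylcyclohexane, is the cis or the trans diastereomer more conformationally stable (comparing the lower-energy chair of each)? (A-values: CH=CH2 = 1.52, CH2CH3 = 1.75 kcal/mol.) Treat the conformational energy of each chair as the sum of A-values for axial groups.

At 1,3 positions (parity same): cis → (e,e or a,a); trans → (a,e or e,a).
Best chair for cis: E = 0.00 kcal/mol; best chair for trans: E = 1.52 kcal/mol.
The cis isomer is lower by 1.52 kcal/mol.

cis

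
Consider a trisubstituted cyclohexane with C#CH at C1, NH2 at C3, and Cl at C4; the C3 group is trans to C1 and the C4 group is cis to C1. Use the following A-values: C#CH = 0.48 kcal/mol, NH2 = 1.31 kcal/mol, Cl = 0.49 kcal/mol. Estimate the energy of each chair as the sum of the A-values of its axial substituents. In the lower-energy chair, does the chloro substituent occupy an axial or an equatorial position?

Chair I (ethynyl axial, amino equatorial, chloro equatorial): E = 0.48 kcal/mol.
Chair II (ethynyl equatorial, amino axial, chloro axial): E = 1.80 kcal/mol.
Chair I is the more stable (lower-energy) conformer, and in that chair the chloro group is equatorial.

equatorial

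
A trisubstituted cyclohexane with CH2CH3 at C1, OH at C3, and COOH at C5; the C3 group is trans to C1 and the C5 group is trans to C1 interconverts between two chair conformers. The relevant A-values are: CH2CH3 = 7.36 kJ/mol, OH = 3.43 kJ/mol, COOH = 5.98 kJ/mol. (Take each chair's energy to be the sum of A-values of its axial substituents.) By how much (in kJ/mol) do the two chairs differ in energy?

Chair I (ethyl axial, hydroxyl equatorial, carboxyl equatorial): E = 7.36 kJ/mol.
Chair II (ethyl equatorial, hydroxyl axial, carboxyl axial): E = 9.41 kJ/mol.
ΔE = 9.41 − 7.36 = 2.05 kJ/mol; chair I is more stable.

2.05 kJ/mol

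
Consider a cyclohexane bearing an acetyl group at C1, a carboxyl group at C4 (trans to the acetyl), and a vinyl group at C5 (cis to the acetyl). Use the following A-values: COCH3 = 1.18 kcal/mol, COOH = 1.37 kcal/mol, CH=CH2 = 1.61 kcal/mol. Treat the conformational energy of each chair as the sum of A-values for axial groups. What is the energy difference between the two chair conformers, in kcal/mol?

Chair I (acetyl axial, carboxyl axial, vinyl axial): E = 4.16 kcal/mol.
Chair II (acetyl equatorial, carboxyl equatorial, vinyl equatorial): E = 0.00 kcal/mol.
ΔE = 4.16 − 0.00 = 4.16 kcal/mol; chair II is more stable.

4.16 kcal/mol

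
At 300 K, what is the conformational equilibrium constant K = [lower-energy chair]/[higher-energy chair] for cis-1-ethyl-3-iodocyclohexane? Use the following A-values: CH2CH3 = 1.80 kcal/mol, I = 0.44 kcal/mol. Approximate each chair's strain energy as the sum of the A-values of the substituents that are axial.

C1 and C3 have the same parity, so for the cis isomer the two substituents are e,e in one chair and a,a in the other.
Chair I (ethyl axial, iodo axial): E = 2.24 kcal/mol; chair II (ethyl equatorial, iodo equatorial): E = 0.00 kcal/mol.
ΔG = 2.24 kcal/mol between the two chairs.
K = exp(ΔG/RT) with R = 1.987×10⁻³ kcal mol⁻¹ K⁻¹ and T = 300 K gives K ≈ 42.9.

K ≈ 42.9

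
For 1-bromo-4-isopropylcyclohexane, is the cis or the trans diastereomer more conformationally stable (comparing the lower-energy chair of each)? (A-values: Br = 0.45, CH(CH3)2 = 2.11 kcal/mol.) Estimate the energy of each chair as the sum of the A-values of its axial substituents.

At 1,4 positions (parity opposite): cis → (a,e or e,a); trans → (e,e or a,a).
Best chair for cis: E = 0.45 kcal/mol; best chair for trans: E = 0.00 kcal/mol.
The trans isomer is lower by 0.45 kcal/mol.

trans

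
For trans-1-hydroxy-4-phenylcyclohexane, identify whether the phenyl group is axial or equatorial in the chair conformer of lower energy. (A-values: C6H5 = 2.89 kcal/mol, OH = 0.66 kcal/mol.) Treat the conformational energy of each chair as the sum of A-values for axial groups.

equatorial

C1 and C4 have opposite parity, so for the trans isomer the two substituents are e,e in one chair and a,a in the other.
Chair I (phenyl axial, hydroxyl axial): E = 3.55 kcal/mol.
Chair II (phenyl equatorial, hydroxyl equatorial): E = 0.00 kcal/mol.
Chair II is the more stable (lower-energy) conformer, and in that chair the phenyl group is equatorial.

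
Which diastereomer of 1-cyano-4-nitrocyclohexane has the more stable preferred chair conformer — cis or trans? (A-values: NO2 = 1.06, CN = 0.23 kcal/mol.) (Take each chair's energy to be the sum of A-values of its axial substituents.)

At 1,4 positions (parity opposite): cis → (a,e or e,a); trans → (e,e or a,a).
Best chair for cis: E = 0.23 kcal/mol; best chair for trans: E = 0.00 kcal/mol.
The trans isomer is lower by 0.23 kcal/mol.

trans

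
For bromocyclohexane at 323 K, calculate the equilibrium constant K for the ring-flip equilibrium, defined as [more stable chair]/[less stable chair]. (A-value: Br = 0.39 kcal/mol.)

One chair has the bromo group axial (E = 0.39 kcal/mol) and the other has it equatorial (E = 0).
ΔG = 0.39 kcal/mol between the two chairs.
K = exp(ΔG/RT) with R = 1.987×10⁻³ kcal mol⁻¹ K⁻¹ and T = 323 K gives K ≈ 1.84.

K ≈ 1.84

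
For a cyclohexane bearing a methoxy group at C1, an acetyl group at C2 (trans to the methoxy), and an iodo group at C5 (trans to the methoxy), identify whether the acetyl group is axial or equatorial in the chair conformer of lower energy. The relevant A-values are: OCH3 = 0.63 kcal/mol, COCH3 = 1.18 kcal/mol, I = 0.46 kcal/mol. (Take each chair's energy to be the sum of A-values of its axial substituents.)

Chair I (methoxy axial, acetyl axial, iodo equatorial): E = 1.81 kcal/mol.
Chair II (methoxy equatorial, acetyl equatorial, iodo axial): E = 0.46 kcal/mol.
Chair II is the more stable (lower-energy) conformer, and in that chair the acetyl group is equatorial.

equatorial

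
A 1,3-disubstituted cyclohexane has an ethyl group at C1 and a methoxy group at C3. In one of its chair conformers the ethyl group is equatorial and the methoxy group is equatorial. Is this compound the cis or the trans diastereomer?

C1 and C3 have the same parity, so their axial bonds point in the same direction.
With same-parity carbons, two substituents on the same face are both axial or both equatorial; opposite faces give one of each.
Here the groups are equatorial/equatorial → same face → cis.

cis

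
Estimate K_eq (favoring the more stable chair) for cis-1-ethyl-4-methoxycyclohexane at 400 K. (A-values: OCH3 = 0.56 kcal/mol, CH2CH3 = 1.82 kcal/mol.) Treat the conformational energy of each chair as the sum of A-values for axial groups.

K ≈ 4.88

C1 and C4 have opposite parity, so for the cis isomer the two substituents are one axial and one equatorial in each chair.
Chair I (methoxy axial, ethyl equatorial): E = 0.56 kcal/mol; chair II (methoxy equatorial, ethyl axial): E = 1.82 kcal/mol.
ΔG = 1.26 kcal/mol between the two chairs.
K = exp(ΔG/RT) with R = 1.987×10⁻³ kcal mol⁻¹ K⁻¹ and T = 400 K gives K ≈ 4.88.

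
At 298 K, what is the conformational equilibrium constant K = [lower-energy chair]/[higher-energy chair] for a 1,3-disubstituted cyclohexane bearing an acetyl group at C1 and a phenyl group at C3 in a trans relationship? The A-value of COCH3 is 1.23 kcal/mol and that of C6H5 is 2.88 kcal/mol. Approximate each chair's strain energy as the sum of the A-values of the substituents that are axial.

K ≈ 16.2

C1 and C3 have the same parity, so for the trans isomer the two substituents are one axial and one equatorial in each chair.
Chair I (acetyl axial, phenyl equatorial): E = 1.23 kcal/mol; chair II (acetyl equatorial, phenyl axial): E = 2.88 kcal/mol.
ΔG = 1.65 kcal/mol between the two chairs.
K = exp(ΔG/RT) with R = 1.987×10⁻³ kcal mol⁻¹ K⁻¹ and T = 298 K gives K ≈ 16.2.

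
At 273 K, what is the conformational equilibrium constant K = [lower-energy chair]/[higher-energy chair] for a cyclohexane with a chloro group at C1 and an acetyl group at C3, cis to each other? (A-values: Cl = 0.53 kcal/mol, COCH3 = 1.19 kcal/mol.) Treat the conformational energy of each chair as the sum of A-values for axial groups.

C1 and C3 have the same parity, so for the cis isomer the two substituents are e,e in one chair and a,a in the other.
Chair I (chloro axial, acetyl axial): E = 1.72 kcal/mol; chair II (chloro equatorial, acetyl equatorial): E = 0.00 kcal/mol.
ΔG = 1.72 kcal/mol between the two chairs.
K = exp(ΔG/RT) with R = 1.987×10⁻³ kcal mol⁻¹ K⁻¹ and T = 273 K gives K ≈ 23.8.

K ≈ 23.8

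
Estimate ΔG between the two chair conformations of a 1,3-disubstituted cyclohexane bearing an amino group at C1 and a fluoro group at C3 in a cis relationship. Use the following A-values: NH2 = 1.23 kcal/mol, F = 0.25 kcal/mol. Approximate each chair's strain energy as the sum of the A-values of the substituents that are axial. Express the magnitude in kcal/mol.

C1 and C3 have the same parity, so for the cis isomer the two substituents are e,e in one chair and a,a in the other.
Chair I (amino axial, fluoro axial): E = 1.48 kcal/mol.
Chair II (amino equatorial, fluoro equatorial): E = 0.00 kcal/mol.
ΔE = 1.48 − 0.00 = 1.48 kcal/mol; chair II is more stable.

1.48 kcal/mol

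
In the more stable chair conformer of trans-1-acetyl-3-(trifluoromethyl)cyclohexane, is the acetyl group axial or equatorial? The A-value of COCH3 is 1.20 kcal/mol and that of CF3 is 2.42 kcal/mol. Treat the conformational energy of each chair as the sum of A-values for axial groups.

C1 and C3 have the same parity, so for the trans isomer the two substituents are one axial and one equatorial in each chair.
Chair I (acetyl axial, trifluoromethyl equatorial): E = 1.20 kcal/mol.
Chair II (acetyl equatorial, trifluoromethyl axial): E = 2.42 kcal/mol.
Chair I is the more stable (lower-energy) conformer, and in that chair the acetyl group is axial.

axial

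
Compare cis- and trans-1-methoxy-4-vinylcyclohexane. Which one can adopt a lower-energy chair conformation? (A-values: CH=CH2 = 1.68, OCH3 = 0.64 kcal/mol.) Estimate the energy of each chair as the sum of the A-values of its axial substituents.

trans

At 1,4 positions (parity opposite): cis → (a,e or e,a); trans → (e,e or a,a).
Best chair for cis: E = 0.64 kcal/mol; best chair for trans: E = 0.00 kcal/mol.
The trans isomer is lower by 0.64 kcal/mol.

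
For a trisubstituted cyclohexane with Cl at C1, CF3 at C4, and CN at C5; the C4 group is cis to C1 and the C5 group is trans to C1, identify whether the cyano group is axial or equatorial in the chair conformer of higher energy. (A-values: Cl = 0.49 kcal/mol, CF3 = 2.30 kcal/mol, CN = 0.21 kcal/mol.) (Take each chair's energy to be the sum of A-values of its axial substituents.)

Chair I (chloro axial, trifluoromethyl equatorial, cyano equatorial): E = 0.49 kcal/mol.
Chair II (chloro equatorial, trifluoromethyl axial, cyano axial): E = 2.51 kcal/mol.
Chair II is the less stable (higher-energy) conformer, and in that chair the cyano group is axial.

axial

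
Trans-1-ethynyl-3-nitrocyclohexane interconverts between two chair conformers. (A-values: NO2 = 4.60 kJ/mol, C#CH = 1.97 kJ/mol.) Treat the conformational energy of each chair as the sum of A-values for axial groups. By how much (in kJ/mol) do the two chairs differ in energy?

2.63 kJ/mol

C1 and C3 have the same parity, so for the trans isomer the two substituents are one axial and one equatorial in each chair.
Chair I (nitro axial, ethynyl equatorial): E = 4.60 kJ/mol.
Chair II (nitro equatorial, ethynyl axial): E = 1.97 kJ/mol.
ΔE = 4.60 − 1.97 = 2.63 kJ/mol; chair II is more stable.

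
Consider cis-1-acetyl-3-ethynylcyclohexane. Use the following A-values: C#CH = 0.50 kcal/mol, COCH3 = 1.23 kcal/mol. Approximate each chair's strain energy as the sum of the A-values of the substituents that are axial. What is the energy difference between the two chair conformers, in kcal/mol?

1.73 kcal/mol

C1 and C3 have the same parity, so for the cis isomer the two substituents are e,e in one chair and a,a in the other.
Chair I (ethynyl axial, acetyl axial): E = 1.73 kcal/mol.
Chair II (ethynyl equatorial, acetyl equatorial): E = 0.00 kcal/mol.
ΔE = 1.73 − 0.00 = 1.73 kcal/mol; chair II is more stable.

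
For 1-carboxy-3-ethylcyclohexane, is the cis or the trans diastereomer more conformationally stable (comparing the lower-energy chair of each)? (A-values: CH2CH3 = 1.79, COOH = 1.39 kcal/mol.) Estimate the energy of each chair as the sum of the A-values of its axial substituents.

At 1,3 positions (parity same): cis → (e,e or a,a); trans → (a,e or e,a).
Best chair for cis: E = 0.00 kcal/mol; best chair for trans: E = 1.39 kcal/mol.
The cis isomer is lower by 1.39 kcal/mol.

cis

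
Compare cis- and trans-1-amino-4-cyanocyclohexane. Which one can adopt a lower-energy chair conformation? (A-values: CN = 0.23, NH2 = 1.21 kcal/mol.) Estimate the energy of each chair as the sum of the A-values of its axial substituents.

trans

At 1,4 positions (parity opposite): cis → (a,e or e,a); trans → (e,e or a,a).
Best chair for cis: E = 0.23 kcal/mol; best chair for trans: E = 0.00 kcal/mol.
The trans isomer is lower by 0.23 kcal/mol.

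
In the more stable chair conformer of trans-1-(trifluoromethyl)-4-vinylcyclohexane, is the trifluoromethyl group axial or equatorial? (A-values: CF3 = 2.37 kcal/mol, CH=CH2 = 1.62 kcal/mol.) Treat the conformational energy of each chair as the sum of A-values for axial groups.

equatorial

C1 and C4 have opposite parity, so for the trans isomer the two substituents are e,e in one chair and a,a in the other.
Chair I (trifluoromethyl axial, vinyl axial): E = 3.99 kcal/mol.
Chair II (trifluoromethyl equatorial, vinyl equatorial): E = 0.00 kcal/mol.
Chair II is the more stable (lower-energy) conformer, and in that chair the trifluoromethyl group is equatorial.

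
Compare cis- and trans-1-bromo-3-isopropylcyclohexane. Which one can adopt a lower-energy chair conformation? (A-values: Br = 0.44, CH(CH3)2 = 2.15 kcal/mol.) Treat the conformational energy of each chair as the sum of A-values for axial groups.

At 1,3 positions (parity same): cis → (e,e or a,a); trans → (a,e or e,a).
Best chair for cis: E = 0.00 kcal/mol; best chair for trans: E = 0.44 kcal/mol.
The cis isomer is lower by 0.44 kcal/mol.

cis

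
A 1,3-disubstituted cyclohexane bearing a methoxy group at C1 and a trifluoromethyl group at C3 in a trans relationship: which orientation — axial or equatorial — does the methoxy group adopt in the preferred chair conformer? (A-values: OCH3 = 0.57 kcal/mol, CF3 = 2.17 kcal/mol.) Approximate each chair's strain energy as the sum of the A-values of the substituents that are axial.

axial

C1 and C3 have the same parity, so for the trans isomer the two substituents are one axial and one equatorial in each chair.
Chair I (methoxy axial, trifluoromethyl equatorial): E = 0.57 kcal/mol.
Chair II (methoxy equatorial, trifluoromethyl axial): E = 2.17 kcal/mol.
Chair I is the more stable (lower-energy) conformer, and in that chair the methoxy group is axial.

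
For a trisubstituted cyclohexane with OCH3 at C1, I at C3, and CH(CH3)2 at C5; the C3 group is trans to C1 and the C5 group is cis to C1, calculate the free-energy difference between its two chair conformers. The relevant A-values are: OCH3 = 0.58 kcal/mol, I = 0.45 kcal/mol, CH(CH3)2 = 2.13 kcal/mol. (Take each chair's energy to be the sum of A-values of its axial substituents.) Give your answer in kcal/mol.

Chair I (methoxy axial, iodo equatorial, isopropyl axial): E = 2.71 kcal/mol.
Chair II (methoxy equatorial, iodo axial, isopropyl equatorial): E = 0.45 kcal/mol.
ΔE = 2.71 − 0.45 = 2.26 kcal/mol; chair II is more stable.

2.26 kcal/mol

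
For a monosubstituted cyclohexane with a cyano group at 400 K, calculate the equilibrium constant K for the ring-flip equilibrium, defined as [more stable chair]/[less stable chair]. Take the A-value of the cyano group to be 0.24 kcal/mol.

One chair has the cyano group axial (E = 0.24 kcal/mol) and the other has it equatorial (E = 0).
ΔG = 0.24 kcal/mol between the two chairs.
K = exp(ΔG/RT) with R = 1.987×10⁻³ kcal mol⁻¹ K⁻¹ and T = 400 K gives K ≈ 1.35.

K ≈ 1.35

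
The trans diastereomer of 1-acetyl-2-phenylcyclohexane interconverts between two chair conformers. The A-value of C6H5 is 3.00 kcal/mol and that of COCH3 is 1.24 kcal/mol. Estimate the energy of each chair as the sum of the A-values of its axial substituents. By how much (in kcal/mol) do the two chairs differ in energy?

4.24 kcal/mol

C1 and C2 have opposite parity, so for the trans isomer the two substituents are e,e in one chair and a,a in the other.
Chair I (phenyl axial, acetyl axial): E = 4.24 kcal/mol.
Chair II (phenyl equatorial, acetyl equatorial): E = 0.00 kcal/mol.
ΔE = 4.24 − 0.00 = 4.24 kcal/mol; chair II is more stable.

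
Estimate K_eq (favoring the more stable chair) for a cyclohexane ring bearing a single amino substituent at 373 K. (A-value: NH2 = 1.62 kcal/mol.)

One chair has the amino group axial (E = 1.62 kcal/mol) and the other has it equatorial (E = 0).
ΔG = 1.62 kcal/mol between the two chairs.
K = exp(ΔG/RT) with R = 1.987×10⁻³ kcal mol⁻¹ K⁻¹ and T = 373 K gives K ≈ 8.9.

K ≈ 8.90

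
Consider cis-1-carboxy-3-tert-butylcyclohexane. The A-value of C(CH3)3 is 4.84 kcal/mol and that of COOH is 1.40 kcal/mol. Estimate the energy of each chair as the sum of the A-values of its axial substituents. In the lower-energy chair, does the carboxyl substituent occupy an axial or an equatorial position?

equatorial

C1 and C3 have the same parity, so for the cis isomer the two substituents are e,e in one chair and a,a in the other.
Chair I (tert-butyl axial, carboxyl axial): E = 6.24 kcal/mol.
Chair II (tert-butyl equatorial, carboxyl equatorial): E = 0.00 kcal/mol.
Chair II is the more stable (lower-energy) conformer, and in that chair the carboxyl group is equatorial.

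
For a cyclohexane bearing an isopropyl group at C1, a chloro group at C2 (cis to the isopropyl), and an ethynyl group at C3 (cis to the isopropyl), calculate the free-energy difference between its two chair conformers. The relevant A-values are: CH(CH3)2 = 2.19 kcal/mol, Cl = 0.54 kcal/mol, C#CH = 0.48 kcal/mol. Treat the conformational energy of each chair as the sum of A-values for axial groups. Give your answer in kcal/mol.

Chair I (isopropyl axial, chloro equatorial, ethynyl axial): E = 2.67 kcal/mol.
Chair II (isopropyl equatorial, chloro axial, ethynyl equatorial): E = 0.54 kcal/mol.
ΔE = 2.67 − 0.54 = 2.13 kcal/mol; chair II is more stable.

2.13 kcal/mol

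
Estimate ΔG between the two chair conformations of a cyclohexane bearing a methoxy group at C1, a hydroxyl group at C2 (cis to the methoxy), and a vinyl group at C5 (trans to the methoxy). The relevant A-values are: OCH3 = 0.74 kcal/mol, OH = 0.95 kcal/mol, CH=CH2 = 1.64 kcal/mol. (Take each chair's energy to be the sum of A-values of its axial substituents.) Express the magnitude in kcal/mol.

Chair I (methoxy axial, hydroxyl equatorial, vinyl equatorial): E = 0.74 kcal/mol.
Chair II (methoxy equatorial, hydroxyl axial, vinyl axial): E = 2.59 kcal/mol.
ΔE = 2.59 − 0.74 = 1.85 kcal/mol; chair I is more stable.

1.85 kcal/mol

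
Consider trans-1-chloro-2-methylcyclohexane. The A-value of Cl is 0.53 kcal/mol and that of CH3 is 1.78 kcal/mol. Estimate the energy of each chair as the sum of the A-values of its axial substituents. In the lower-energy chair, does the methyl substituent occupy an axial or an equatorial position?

C1 and C2 have opposite parity, so for the trans isomer the two substituents are e,e in one chair and a,a in the other.
Chair I (chloro axial, methyl axial): E = 2.31 kcal/mol.
Chair II (chloro equatorial, methyl equatorial): E = 0.00 kcal/mol.
Chair II is the more stable (lower-energy) conformer, and in that chair the methyl group is equatorial.

equatorial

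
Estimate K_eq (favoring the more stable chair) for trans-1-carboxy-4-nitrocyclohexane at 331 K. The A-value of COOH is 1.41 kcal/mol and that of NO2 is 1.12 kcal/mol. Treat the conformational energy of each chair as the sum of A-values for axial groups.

K ≈ 46.8

C1 and C4 have opposite parity, so for the trans isomer the two substituents are e,e in one chair and a,a in the other.
Chair I (carboxyl axial, nitro axial): E = 2.53 kcal/mol; chair II (carboxyl equatorial, nitro equatorial): E = 0.00 kcal/mol.
ΔG = 2.53 kcal/mol between the two chairs.
K = exp(ΔG/RT) with R = 1.987×10⁻³ kcal mol⁻¹ K⁻¹ and T = 331 K gives K ≈ 46.8.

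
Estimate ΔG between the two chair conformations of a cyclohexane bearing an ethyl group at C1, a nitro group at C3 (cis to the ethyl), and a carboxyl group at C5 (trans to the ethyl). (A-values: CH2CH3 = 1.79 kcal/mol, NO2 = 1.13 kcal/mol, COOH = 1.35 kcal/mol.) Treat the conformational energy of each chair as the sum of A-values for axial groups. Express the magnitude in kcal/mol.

1.57 kcal/mol

Chair I (ethyl axial, nitro axial, carboxyl equatorial): E = 2.92 kcal/mol.
Chair II (ethyl equatorial, nitro equatorial, carboxyl axial): E = 1.35 kcal/mol.
ΔE = 2.92 − 1.35 = 1.57 kcal/mol; chair II is more stable.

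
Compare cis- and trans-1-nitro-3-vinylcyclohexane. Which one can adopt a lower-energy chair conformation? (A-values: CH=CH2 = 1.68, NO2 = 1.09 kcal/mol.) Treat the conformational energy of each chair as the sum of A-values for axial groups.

cis

At 1,3 positions (parity same): cis → (e,e or a,a); trans → (a,e or e,a).
Best chair for cis: E = 0.00 kcal/mol; best chair for trans: E = 1.09 kcal/mol.
The cis isomer is lower by 1.09 kcal/mol.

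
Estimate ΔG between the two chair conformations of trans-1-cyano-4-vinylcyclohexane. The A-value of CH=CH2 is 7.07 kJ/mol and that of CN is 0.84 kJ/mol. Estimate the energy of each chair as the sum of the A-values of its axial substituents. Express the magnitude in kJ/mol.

C1 and C4 have opposite parity, so for the trans isomer the two substituents are e,e in one chair and a,a in the other.
Chair I (vinyl axial, cyano axial): E = 7.91 kJ/mol.
Chair II (vinyl equatorial, cyano equatorial): E = 0.00 kJ/mol.
ΔE = 7.91 − 0.00 = 7.91 kJ/mol; chair II is more stable.

7.91 kJ/mol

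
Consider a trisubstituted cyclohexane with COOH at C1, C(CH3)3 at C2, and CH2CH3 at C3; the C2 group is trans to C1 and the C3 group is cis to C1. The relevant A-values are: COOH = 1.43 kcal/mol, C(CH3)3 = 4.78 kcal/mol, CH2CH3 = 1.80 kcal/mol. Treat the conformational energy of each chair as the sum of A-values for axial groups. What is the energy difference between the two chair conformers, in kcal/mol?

8.01 kcal/mol

Chair I (carboxyl axial, tert-butyl axial, ethyl axial): E = 8.01 kcal/mol.
Chair II (carboxyl equatorial, tert-butyl equatorial, ethyl equatorial): E = 0.00 kcal/mol.
ΔE = 8.01 − 0.00 = 8.01 kcal/mol; chair II is more stable.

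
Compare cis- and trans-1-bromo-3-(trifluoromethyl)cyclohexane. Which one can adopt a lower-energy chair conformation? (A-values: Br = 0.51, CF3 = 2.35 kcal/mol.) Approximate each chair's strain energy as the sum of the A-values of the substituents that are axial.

cis

At 1,3 positions (parity same): cis → (e,e or a,a); trans → (a,e or e,a).
Best chair for cis: E = 0.00 kcal/mol; best chair for trans: E = 0.51 kcal/mol.
The cis isomer is lower by 0.51 kcal/mol.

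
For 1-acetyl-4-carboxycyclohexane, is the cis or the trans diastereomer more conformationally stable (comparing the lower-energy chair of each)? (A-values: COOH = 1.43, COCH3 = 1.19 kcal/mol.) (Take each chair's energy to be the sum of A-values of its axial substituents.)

trans

At 1,4 positions (parity opposite): cis → (a,e or e,a); trans → (e,e or a,a).
Best chair for cis: E = 1.19 kcal/mol; best chair for trans: E = 0.00 kcal/mol.
The trans isomer is lower by 1.19 kcal/mol.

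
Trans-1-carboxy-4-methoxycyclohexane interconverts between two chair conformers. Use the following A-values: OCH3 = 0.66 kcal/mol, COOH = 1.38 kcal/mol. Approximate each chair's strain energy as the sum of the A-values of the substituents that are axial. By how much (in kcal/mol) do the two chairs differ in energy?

2.04 kcal/mol

C1 and C4 have opposite parity, so for the trans isomer the two substituents are e,e in one chair and a,a in the other.
Chair I (methoxy axial, carboxyl axial): E = 2.04 kcal/mol.
Chair II (methoxy equatorial, carboxyl equatorial): E = 0.00 kcal/mol.
ΔE = 2.04 − 0.00 = 2.04 kcal/mol; chair II is more stable.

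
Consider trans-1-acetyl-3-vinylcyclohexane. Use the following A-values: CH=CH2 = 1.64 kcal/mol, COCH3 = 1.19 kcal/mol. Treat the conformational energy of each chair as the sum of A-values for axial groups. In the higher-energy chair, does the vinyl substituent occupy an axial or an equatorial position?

axial

C1 and C3 have the same parity, so for the trans isomer the two substituents are one axial and one equatorial in each chair.
Chair I (vinyl axial, acetyl equatorial): E = 1.64 kcal/mol.
Chair II (vinyl equatorial, acetyl axial): E = 1.19 kcal/mol.
Chair I is the less stable (higher-energy) conformer, and in that chair the vinyl group is axial.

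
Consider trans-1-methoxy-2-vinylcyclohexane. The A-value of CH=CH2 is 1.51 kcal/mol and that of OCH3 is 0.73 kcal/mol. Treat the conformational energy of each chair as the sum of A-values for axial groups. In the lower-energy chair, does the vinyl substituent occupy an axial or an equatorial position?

C1 and C2 have opposite parity, so for the trans isomer the two substituents are e,e in one chair and a,a in the other.
Chair I (vinyl axial, methoxy axial): E = 2.24 kcal/mol.
Chair II (vinyl equatorial, methoxy equatorial): E = 0.00 kcal/mol.
Chair II is the more stable (lower-energy) conformer, and in that chair the vinyl group is equatorial.

equatorial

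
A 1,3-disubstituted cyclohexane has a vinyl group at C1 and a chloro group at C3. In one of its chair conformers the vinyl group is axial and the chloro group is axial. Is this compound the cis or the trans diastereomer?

C1 and C3 have the same parity, so their axial bonds point in the same direction.
With same-parity carbons, two substituents on the same face are both axial or both equatorial; opposite faces give one of each.
Here the groups are axial/axial → same face → cis.

cis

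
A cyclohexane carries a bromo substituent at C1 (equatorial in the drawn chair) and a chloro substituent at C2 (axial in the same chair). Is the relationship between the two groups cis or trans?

C1 and C2 have opposite parity, so their axial bonds point in opposite directions.
With opposite-parity carbons, two substituents on the same face are one axial and one equatorial; opposite faces give both axial or both equatorial.
Here the groups are equatorial/axial → same face → cis.

cis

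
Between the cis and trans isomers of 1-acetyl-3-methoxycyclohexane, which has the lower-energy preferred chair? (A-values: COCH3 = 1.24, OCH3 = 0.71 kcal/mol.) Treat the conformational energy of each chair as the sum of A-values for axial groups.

cis

At 1,3 positions (parity same): cis → (e,e or a,a); trans → (a,e or e,a).
Best chair for cis: E = 0.00 kcal/mol; best chair for trans: E = 0.71 kcal/mol.
The cis isomer is lower by 0.71 kcal/mol.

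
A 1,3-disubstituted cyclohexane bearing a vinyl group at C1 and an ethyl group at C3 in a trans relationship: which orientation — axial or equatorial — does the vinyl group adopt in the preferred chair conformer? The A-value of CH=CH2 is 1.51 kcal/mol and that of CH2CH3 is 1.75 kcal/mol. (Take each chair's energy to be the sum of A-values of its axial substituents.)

axial

C1 and C3 have the same parity, so for the trans isomer the two substituents are one axial and one equatorial in each chair.
Chair I (vinyl axial, ethyl equatorial): E = 1.51 kcal/mol.
Chair II (vinyl equatorial, ethyl axial): E = 1.75 kcal/mol.
Chair I is the more stable (lower-energy) conformer, and in that chair the vinyl group is axial.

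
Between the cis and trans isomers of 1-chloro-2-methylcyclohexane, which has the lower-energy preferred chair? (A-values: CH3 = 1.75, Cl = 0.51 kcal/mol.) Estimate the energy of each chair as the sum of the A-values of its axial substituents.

At 1,2 positions (parity opposite): cis → (a,e or e,a); trans → (e,e or a,a).
Best chair for cis: E = 0.51 kcal/mol; best chair for trans: E = 0.00 kcal/mol.
The trans isomer is lower by 0.51 kcal/mol.

trans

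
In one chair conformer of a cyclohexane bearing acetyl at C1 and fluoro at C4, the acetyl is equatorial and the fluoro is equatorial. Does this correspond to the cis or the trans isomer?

trans

C1 and C4 have opposite parity, so their axial bonds point in opposite directions.
With opposite-parity carbons, two substituents on the same face are one axial and one equatorial; opposite faces give both axial or both equatorial.
Here the groups are equatorial/equatorial → opposite face → trans.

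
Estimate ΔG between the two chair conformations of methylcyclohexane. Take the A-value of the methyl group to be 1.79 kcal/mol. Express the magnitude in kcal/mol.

A monosubstituted cyclohexane has one chair with the methyl group axial (E = A = 1.79 kcal/mol) and one with it equatorial (E = 0).
ΔE = 1.79 − 0 = 1.79 kcal/mol.

1.79 kcal/mol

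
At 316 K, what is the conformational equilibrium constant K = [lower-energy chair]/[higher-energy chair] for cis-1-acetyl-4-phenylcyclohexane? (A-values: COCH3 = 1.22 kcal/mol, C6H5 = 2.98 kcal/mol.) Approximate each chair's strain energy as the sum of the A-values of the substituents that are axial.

C1 and C4 have opposite parity, so for the cis isomer the two substituents are one axial and one equatorial in each chair.
Chair I (acetyl axial, phenyl equatorial): E = 1.22 kcal/mol; chair II (acetyl equatorial, phenyl axial): E = 2.98 kcal/mol.
ΔG = 1.76 kcal/mol between the two chairs.
K = exp(ΔG/RT) with R = 1.987×10⁻³ kcal mol⁻¹ K⁻¹ and T = 316 K gives K ≈ 16.5.

K ≈ 16.5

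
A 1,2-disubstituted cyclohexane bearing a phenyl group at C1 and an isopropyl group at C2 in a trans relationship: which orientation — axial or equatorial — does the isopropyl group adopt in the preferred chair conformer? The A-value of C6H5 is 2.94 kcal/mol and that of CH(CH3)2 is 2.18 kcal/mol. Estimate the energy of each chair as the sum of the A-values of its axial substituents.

equatorial

C1 and C2 have opposite parity, so for the trans isomer the two substituents are e,e in one chair and a,a in the other.
Chair I (phenyl axial, isopropyl axial): E = 5.12 kcal/mol.
Chair II (phenyl equatorial, isopropyl equatorial): E = 0.00 kcal/mol.
Chair II is the more stable (lower-energy) conformer, and in that chair the isopropyl group is equatorial.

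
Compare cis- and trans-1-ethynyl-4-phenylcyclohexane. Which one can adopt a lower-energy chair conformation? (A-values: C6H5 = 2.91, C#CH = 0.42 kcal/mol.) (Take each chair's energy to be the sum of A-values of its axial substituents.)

At 1,4 positions (parity opposite): cis → (a,e or e,a); trans → (e,e or a,a).
Best chair for cis: E = 0.42 kcal/mol; best chair for trans: E = 0.00 kcal/mol.
The trans isomer is lower by 0.42 kcal/mol.

trans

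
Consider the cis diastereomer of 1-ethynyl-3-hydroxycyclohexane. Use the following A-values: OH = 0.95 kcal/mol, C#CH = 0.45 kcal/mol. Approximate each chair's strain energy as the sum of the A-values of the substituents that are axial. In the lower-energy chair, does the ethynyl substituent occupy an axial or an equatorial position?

C1 and C3 have the same parity, so for the cis isomer the two substituents are e,e in one chair and a,a in the other.
Chair I (hydroxyl axial, ethynyl axial): E = 1.40 kcal/mol.
Chair II (hydroxyl equatorial, ethynyl equatorial): E = 0.00 kcal/mol.
Chair II is the more stable (lower-energy) conformer, and in that chair the ethynyl group is equatorial.

equatorial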